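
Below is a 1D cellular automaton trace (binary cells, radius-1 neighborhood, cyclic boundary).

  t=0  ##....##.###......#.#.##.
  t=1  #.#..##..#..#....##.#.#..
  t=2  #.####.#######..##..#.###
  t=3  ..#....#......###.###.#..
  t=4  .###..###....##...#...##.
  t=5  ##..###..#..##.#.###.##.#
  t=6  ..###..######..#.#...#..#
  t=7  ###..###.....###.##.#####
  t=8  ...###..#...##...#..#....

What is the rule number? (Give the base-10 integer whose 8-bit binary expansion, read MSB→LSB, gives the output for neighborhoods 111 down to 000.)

  [7] ### => .  t=0,i=10
  [6] ##. => .  t=0,i=1
  [5] #.# => .  t=0,i=8
  [4] #.. => #  t=0,i=2
  [3] .## => #  t=0,i=0
  [2] .#. => #  t=0,i=18
  [1] ..# => #  t=0,i=5
  [0] ... => .  t=0,i=3
  bits 00011110 = 30

30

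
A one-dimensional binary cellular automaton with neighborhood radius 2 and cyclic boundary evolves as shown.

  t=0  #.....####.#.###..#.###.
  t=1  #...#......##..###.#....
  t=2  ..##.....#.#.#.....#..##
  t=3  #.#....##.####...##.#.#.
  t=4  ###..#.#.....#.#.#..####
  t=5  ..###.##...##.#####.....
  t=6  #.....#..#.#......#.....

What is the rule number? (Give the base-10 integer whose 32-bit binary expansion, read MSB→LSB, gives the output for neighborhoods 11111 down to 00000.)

309726790

  nb #####: next=.  (t=4,i=0, bit31=0)
  nb ####.: next=.  (t=0,i=8, bit30=0)
  nb ###.#: next=.  (t=0,i=9, bit29=0)
  nb ###..: next=#  (t=0,i=15, bit28=1)
  nb ##.##: next=.  (t=3,i=9, bit27=0)
  nb ##.#.: next=.  (t=0,i=10, bit26=0)
  nb ##..#: next=#  (t=0,i=16, bit25=1)
  nb ##...: next=.  (t=2,i=4, bit24=0)
  nb #.###: next=.  (t=0,i=13, bit23=0)
  nb #.##.: next=#  (t=5,i=6, bit22=1)
  nb #.#.#: next=#  (t=0,i=11, bit21=1)
  nb #.#..: next=#  (t=0,i=0, bit20=1)
  nb #..##: next=.  (t=1,i=14, bit19=0)
  nb #..#.: next=#  (t=0,i=17, bit18=1)
  nb #...#: next=#  (t=1,i=2, bit17=1)
  nb #....: next=.  (t=0,i=2, bit16=0)
  nb .####: next=.  (t=0,i=7, bit15=0)
  nb .###.: next=.  (t=0,i=14, bit14=0)
  nb .##.#: next=.  (t=3,i=8, bit13=0)
  nb .##..: next=.  (t=1,i=12, bit12=0)
  nb .#.##: next=#  (t=0,i=12, bit11=1)
  nb .#.#.: next=#  (t=2,i=10, bit10=1)
  nb .#..#: next=#  (t=2,i=20, bit9=1)
  nb .#...: next=.  (t=0,i=1, bit8=0)
  nb ..###: next=.  (t=0,i=6, bit7=0)
  nb ..##.: next=#  (t=1,i=11, bit6=1)
  nb ..#.#: next=.  (t=0,i=18, bit5=0)
  nb ..#..: next=.  (t=1,i=0, bit4=0)
  nb ...##: next=.  (t=0,i=5, bit3=0)
  nb ...#.: next=#  (t=1,i=3, bit2=1)
  nb ....#: next=#  (t=0,i=4, bit1=1)
  nb .....: next=.  (t=0,i=3, bit0=0)
  bits 00010010011101100000111001000110 = 309726790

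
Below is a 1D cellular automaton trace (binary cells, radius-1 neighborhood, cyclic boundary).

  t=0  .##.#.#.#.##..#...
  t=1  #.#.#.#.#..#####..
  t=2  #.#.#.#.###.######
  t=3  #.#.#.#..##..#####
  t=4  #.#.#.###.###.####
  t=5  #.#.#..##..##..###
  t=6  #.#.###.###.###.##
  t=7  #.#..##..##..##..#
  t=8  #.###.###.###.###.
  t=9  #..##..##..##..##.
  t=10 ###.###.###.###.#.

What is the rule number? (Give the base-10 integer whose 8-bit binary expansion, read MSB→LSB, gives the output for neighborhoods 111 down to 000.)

  nb ###: next=#  (t=1,i=12, bit7=1)
  nb ##.: next=#  (t=0,i=2, bit6=1)
  nb #.#: next=.  (t=0,i=3, bit5=0)
  nb #..: next=#  (t=0,i=12, bit4=1)
  nb .##: next=.  (t=0,i=1, bit3=0)
  nb .#.: next=#  (t=0,i=4, bit2=1)
  nb ..#: next=#  (t=0,i=0, bit1=1)
  nb ...: next=.  (t=0,i=16, bit0=0)
  bits 11010110 = 214

214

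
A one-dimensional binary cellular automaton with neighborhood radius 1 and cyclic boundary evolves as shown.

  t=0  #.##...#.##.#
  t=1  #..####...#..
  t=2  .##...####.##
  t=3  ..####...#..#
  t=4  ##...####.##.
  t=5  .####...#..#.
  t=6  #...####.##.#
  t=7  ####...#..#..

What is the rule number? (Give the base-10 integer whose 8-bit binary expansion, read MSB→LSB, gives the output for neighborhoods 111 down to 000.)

83

  ### -> .   bit 7 = 0  t=1,i=4
  ##. -> #   bit 6 = 1  t=0,i=0
  #.# -> .   bit 5 = 0  t=0,i=1
  #.. -> #   bit 4 = 1  t=0,i=4
  .## -> .   bit 3 = 0  t=0,i=2
  .#. -> .   bit 2 = 0  t=0,i=7
  ..# -> #   bit 1 = 1  t=0,i=6
  ... -> #   bit 0 = 1  t=0,i=5
  bits 01010011 = 83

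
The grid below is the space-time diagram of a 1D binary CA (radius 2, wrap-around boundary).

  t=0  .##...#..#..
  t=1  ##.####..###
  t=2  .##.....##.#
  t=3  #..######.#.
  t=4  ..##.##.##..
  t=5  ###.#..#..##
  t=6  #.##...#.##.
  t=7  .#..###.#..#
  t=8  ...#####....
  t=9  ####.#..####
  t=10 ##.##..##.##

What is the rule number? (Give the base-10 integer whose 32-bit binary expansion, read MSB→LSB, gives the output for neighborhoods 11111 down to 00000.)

  nb #####: next=#  (t=1,i=11, bit31=1)
  nb ####.: next=.  (t=1,i=0, bit30=0)
  nb ###.#: next=#  (t=1,i=1, bit29=1)
  nb ###..: next=.  (t=1,i=6, bit28=0)
  nb ##.##: next=#  (t=1,i=2, bit27=1)
  nb ##.#.: next=#  (t=2,i=10, bit26=1)
  nb ##..#: next=.  (t=1,i=7, bit25=0)
  nb ##...: next=#  (t=0,i=3, bit24=1)
  nb #.###: next=.  (t=1,i=3, bit23=0)
  nb #.##.: next=.  (t=2,i=1, bit22=0)
  nb #.#.#: next=.  (t=2,i=11, bit21=0)
  nb #.#..: next=.  (t=3,i=0, bit20=0)
  nb #..##: next=#  (t=1,i=8, bit19=1)
  nb #..#.: next=.  (t=0,i=8, bit18=0)
  nb #...#: next=#  (t=0,i=4, bit17=1)
  nb #....: next=#  (t=2,i=4, bit16=1)
  nb .####: next=.  (t=1,i=4, bit15=0)
  nb .###.: next=#  (t=7,i=5, bit14=1)
  nb .##.#: next=.  (t=2,i=9, bit13=0)
  nb .##..: next=.  (t=0,i=2, bit12=0)
  nb .#.##: next=#  (t=2,i=0, bit11=1)
  nb .#.#.: next=.  (t=3,i=11, bit10=0)
  nb .#..#: next=.  (t=0,i=7, bit9=0)
  nb .#...: next=#  (t=0,i=10, bit8=1)
  nb ..###: next=#  (t=1,i=9, bit7=1)
  nb ..##.: next=#  (t=0,i=1, bit6=1)
  nb ..#.#: next=.  (t=6,i=7, bit5=0)
  nb ..#..: next=#  (t=0,i=6, bit4=1)
  nb ...##: next=#  (t=0,i=0, bit3=1)
  nb ...#.: next=#  (t=0,i=5, bit2=1)
  nb ....#: next=#  (t=2,i=6, bit1=1)
  nb .....: next=#  (t=2,i=5, bit0=1)
  bits 10101101000010110100100111011111 = 2903198175

2903198175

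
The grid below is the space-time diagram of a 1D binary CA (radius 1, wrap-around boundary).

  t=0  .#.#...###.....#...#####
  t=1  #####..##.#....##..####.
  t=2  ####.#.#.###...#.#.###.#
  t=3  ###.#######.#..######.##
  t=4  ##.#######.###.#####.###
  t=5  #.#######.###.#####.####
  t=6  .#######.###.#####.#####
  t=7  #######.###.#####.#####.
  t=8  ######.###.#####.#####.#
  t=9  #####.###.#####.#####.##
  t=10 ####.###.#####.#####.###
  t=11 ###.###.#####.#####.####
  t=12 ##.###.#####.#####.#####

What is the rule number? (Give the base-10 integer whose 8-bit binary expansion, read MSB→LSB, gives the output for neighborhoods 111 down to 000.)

188

  ### -> #   bit 7 = 1  t=0,i=8
  ##. -> .   bit 6 = 0  t=0,i=9
  #.# -> #   bit 5 = 1  t=0,i=0
  #.. -> #   bit 4 = 1  t=0,i=4
  .## -> #   bit 3 = 1  t=0,i=7
  .#. -> #   bit 2 = 1  t=0,i=1
  ..# -> .   bit 1 = 0  t=0,i=6
  ... -> .   bit 0 = 0  t=0,i=5
  bits 10111100 = 188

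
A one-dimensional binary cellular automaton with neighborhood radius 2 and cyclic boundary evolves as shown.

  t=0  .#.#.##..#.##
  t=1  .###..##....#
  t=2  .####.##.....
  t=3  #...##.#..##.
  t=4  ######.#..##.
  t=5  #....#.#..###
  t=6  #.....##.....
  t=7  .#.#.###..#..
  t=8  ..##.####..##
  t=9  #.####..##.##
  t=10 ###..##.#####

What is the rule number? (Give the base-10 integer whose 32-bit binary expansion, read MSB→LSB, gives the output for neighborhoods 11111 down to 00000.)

984773961

  nb #####: next=.  (t=4,i=2, bit31=0)
  nb ####.: next=.  (t=2,i=3, bit30=0)
  nb ###.#: next=#  (t=2,i=4, bit29=1)
  nb ###..: next=#  (t=1,i=3, bit28=1)
  nb ##.##: next=#  (t=2,i=5, bit27=1)
  nb ##.#.: next=.  (t=0,i=0, bit26=0)
  nb ##..#: next=#  (t=0,i=7, bit25=1)
  nb ##...: next=.  (t=1,i=8, bit24=0)
  nb #.###: next=#  (t=1,i=1, bit23=1)
  nb #.##.: next=.  (t=0,i=5, bit22=0)
  nb #.#.#: next=#  (t=0,i=1, bit21=1)
  nb #.#..: next=#  (t=3,i=0, bit20=1)
  nb #..##: next=.  (t=1,i=5, bit19=0)
  nb #..#.: next=.  (t=0,i=8, bit18=0)
  nb #...#: next=#  (t=3,i=2, bit17=1)
  nb #....: next=.  (t=1,i=9, bit16=0)
  nb .####: next=.  (t=2,i=2, bit15=0)
  nb .###.: next=#  (t=1,i=2, bit14=1)
  nb .##.#: next=#  (t=0,i=12, bit13=1)
  nb .##..: next=#  (t=0,i=6, bit12=1)
  nb .#.##: next=.  (t=0,i=4, bit11=0)
  nb .#.#.: next=#  (t=0,i=2, bit10=1)
  nb .#..#: next=.  (t=3,i=8, bit9=0)
  nb .#...: next=#  (t=3,i=1, bit8=1)
  nb ..###: next=.  (t=2,i=1, bit7=0)
  nb ..##.: next=#  (t=1,i=6, bit6=1)
  nb ..#.#: next=.  (t=0,i=9, bit5=0)
  nb ..#..: next=.  (t=6,i=0, bit4=0)
  nb ...##: next=#  (t=2,i=0, bit3=1)
  nb ...#.: next=.  (t=1,i=11, bit2=0)
  nb ....#: next=.  (t=1,i=10, bit1=0)
  nb .....: next=#  (t=2,i=10, bit0=1)
  bits 00111010101100100111010101001001 = 984773961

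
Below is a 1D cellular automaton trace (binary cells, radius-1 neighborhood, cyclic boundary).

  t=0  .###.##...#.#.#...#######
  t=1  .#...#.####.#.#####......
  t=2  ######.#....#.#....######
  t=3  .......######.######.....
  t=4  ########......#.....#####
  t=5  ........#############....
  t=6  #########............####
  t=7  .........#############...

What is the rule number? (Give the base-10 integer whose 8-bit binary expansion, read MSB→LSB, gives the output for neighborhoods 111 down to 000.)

  ###|.  b7=0 t=0,i=2
  ##.|.  b6=0 t=0,i=3
  #.#|.  b5=0 t=0,i=0
  #..|#  b4=1 t=0,i=7
  .##|#  b3=1 t=0,i=1
  .#.|#  b2=1 t=0,i=10
  ..#|#  b1=1 t=0,i=9
  ...|#  b0=1 t=0,i=8
  bits 00011111 = 31

31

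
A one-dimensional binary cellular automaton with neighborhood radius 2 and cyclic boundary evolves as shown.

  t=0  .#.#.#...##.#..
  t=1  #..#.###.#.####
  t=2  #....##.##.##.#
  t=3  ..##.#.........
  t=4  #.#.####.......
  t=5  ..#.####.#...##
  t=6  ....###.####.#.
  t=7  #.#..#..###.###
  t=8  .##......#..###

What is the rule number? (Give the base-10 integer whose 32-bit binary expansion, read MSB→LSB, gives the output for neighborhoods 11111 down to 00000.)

  #####|.  b31=0 t=1,i=13
  ####.|#  b30=1 t=1,i=14
  ###.#|.  b29=0 t=1,i=7
  ###..|#  b28=1 t=1,i=0
  ##.##|.  b27=0 t=2,i=7
  ##.#.|#  b26=1 t=0,i=11
  ##..#|.  b25=0 t=1,i=1
  ##...|.  b24=0 t=2,i=1
  #.###|#  b23=1 t=1,i=5
  #.##.|.  b22=0 t=2,i=8
  #.#.#|#  b21=1 t=0,i=3
  #.#..|#  b20=1 t=0,i=5
  #..##|.  b19=0 t=7,i=7
  #..#.|.  b18=0 t=1,i=2
  #...#|#  b17=1 t=0,i=7
  #....|#  b16=1 t=2,i=2
  .####|#  b15=1 t=1,i=12
  .###.|#  b14=1 t=1,i=6
  .##.#|.  b13=0 t=0,i=10
  .##..|.  b12=0 t=2,i=0
  .#.##|.  b11=0 t=1,i=4
  .#.#.|.  b10=0 t=0,i=2
  .#..#|.  b9=0 t=7,i=3
  .#...|#  b8=1 t=0,i=6
  ..###|.  b7=0 t=6,i=4
  ..##.|#  b6=1 t=0,i=9
  ..#.#|.  b5=0 t=0,i=1
  ..#..|.  b4=0 t=7,i=5
  ...##|.  b3=0 t=0,i=8
  ...#.|#  b2=1 t=0,i=0
  ....#|#  b1=1 t=2,i=3
  .....|.  b0=0 t=3,i=8
  bits 01010100101100111100000101000110 = 1421066566

1421066566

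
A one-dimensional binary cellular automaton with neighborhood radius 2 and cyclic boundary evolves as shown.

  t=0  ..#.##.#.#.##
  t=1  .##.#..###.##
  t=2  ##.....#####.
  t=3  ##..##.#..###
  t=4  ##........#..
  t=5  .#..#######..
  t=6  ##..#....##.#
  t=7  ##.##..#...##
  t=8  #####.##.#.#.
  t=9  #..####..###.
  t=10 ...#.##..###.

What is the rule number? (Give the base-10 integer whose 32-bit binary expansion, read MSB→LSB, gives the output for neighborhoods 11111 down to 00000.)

  #####|.  b31=0 t=2,i=9
  ####.|#  b30=1 t=2,i=10
  ###.#|#  b29=1 t=1,i=9
  ###..|#  b28=1 t=3,i=1
  ##.##|#  b27=1 t=1,i=0
  ##.#.|.  b26=0 t=0,i=6
  ##..#|.  b25=0 t=0,i=0
  ##...|.  b24=0 t=2,i=2
  #.###|#  b23=1 t=6,i=12
  #.##.|#  b22=1 t=0,i=4
  #.#.#|#  b21=1 t=0,i=7
  #.#..|.  b20=0 t=1,i=4
  #..##|.  b19=0 t=1,i=6
  #..#.|#  b18=1 t=0,i=1
  #...#|#  b17=1 t=5,i=12
  #....|.  b16=0 t=2,i=3
  .####|.  b15=0 t=2,i=8
  .###.|#  b14=1 t=1,i=8
  .##.#|.  b13=0 t=0,i=5
  .##..|#  b12=1 t=0,i=12
  .#.##|.  b11=0 t=0,i=3
  .#.#.|#  b10=1 t=0,i=8
  .#..#|.  b9=0 t=1,i=5
  .#...|.  b8=0 t=6,i=5
  ..###|#  b7=1 t=1,i=7
  ..##.|.  b6=0 t=3,i=4
  ..#.#|#  b5=1 t=0,i=2
  ..#..|#  b4=1 t=4,i=10
  ...##|.  b3=0 t=2,i=6
  ...#.|#  b2=1 t=4,i=9
  ....#|#  b1=1 t=2,i=5
  .....|#  b0=1 t=2,i=4
  bits 01111000111001100101010010110111 = 2028360887

2028360887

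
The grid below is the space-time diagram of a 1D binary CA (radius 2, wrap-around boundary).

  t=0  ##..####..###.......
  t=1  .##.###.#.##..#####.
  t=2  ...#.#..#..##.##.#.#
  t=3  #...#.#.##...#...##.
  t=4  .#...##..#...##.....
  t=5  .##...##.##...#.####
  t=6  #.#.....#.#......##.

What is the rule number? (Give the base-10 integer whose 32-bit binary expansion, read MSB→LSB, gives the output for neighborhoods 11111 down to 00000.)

1243731859

  [31] ##### => .  t=1,i=16
  [30] ####. => #  t=0,i=6
  [29] ###.# => .  t=1,i=6
  [28] ###.. => .  t=0,i=7
  [27] ##.## => #  t=1,i=3
  [26] ##.#. => .  t=1,i=7
  [25] ##..# => #  t=0,i=2
  [24] ##... => .  t=0,i=13
  [23] #.### => .  t=1,i=4
  [22] #.##. => .  t=1,i=10
  [21] #.#.# => #  t=1,i=8
  [20] #.#.. => .  t=2,i=5
  [19] #..## => .  t=0,i=3
  [18] #..#. => .  t=2,i=7
  [17] #...# => .  t=2,i=1
  [16] #.... => #  t=0,i=14
  [15] .#### => #  t=0,i=5
  [14] .###. => #  t=0,i=11
  [13] .##.# => .  t=1,i=2
  [12] .##.. => #  t=0,i=1
  [11] .#.## => .  t=1,i=9
  [10] .#.#. => #  t=2,i=4
  [9] .#..# => #  t=2,i=6
  [8] .#... => #  t=2,i=0
  [7] ..### => #  t=0,i=4
  [6] ..##. => .  t=0,i=0
  [5] ..#.# => .  t=2,i=3
  [4] ..#.. => #  t=2,i=8
  [3] ...## => .  t=0,i=19
  [2] ...#. => .  t=2,i=2
  [1] ....# => #  t=0,i=18
  [0] ..... => #  t=0,i=15
  bits 01001010001000011101011110010011 = 1243731859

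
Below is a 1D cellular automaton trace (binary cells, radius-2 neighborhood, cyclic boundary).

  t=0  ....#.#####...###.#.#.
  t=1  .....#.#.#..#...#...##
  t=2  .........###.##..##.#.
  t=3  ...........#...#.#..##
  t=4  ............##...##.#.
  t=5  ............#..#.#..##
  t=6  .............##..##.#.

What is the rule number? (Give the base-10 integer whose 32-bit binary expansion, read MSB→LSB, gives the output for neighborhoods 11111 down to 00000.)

1645644608

  ##### -> .   bit 31 = 0  t=0,i=8
  ####. -> #   bit 30 = 1  t=0,i=9
  ###.# -> #   bit 29 = 1  t=0,i=16
  ###.. -> .   bit 28 = 0  t=0,i=10
  ##.## -> .   bit 27 = 0  t=2,i=12
  ##.#. -> .   bit 26 = 0  t=0,i=17
  ##..# -> #   bit 25 = 1  t=2,i=15
  ##... -> .   bit 24 = 0  t=0,i=11
  #.### -> .   bit 23 = 0  t=0,i=6
  #.##. -> .   bit 22 = 0  t=2,i=13
  #.#.# -> .   bit 21 = 0  t=0,i=18
  #.#.. -> #   bit 20 = 1  t=0,i=20
  #..## -> .   bit 19 = 0  t=2,i=16
  #..#. -> #   bit 18 = 1  t=1,i=11
  #...# -> #   bit 17 = 1  t=0,i=12
  #.... -> .   bit 16 = 0  t=0,i=0
  .#### -> #   bit 15 = 1  t=0,i=7
  .###. -> .   bit 14 = 0  t=0,i=15
  .##.# -> .   bit 13 = 0  t=2,i=18
  .##.. -> .   bit 12 = 0  t=1,i=21
  .#.## -> #   bit 11 = 1  t=0,i=5
  .#.#. -> .   bit 10 = 0  t=0,i=19
  .#..# -> #   bit 9 = 1  t=1,i=10
  .#... -> #   bit 8 = 1  t=0,i=21
  ..### -> .   bit 7 = 0  t=0,i=14
  ..##. -> #   bit 6 = 1  t=1,i=20
  ..#.# -> .   bit 5 = 0  t=0,i=4
  ..#.. -> .   bit 4 = 0  t=1,i=12
  ...## -> .   bit 3 = 0  t=0,i=13
  ...#. -> .   bit 2 = 0  t=0,i=3
  ....# -> .   bit 1 = 0  t=0,i=2
  ..... -> .   bit 0 = 0  t=0,i=1
  bits 01100010000101101000101101000000 = 1645644608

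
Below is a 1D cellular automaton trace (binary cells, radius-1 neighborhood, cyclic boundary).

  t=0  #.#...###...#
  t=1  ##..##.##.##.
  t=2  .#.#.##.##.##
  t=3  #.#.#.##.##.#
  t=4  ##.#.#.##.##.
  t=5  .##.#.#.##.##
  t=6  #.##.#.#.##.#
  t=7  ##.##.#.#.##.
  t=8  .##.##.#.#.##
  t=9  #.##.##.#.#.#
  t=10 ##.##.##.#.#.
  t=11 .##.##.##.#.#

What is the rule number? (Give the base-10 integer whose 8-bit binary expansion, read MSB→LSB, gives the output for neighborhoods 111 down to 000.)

  [7] ### => #  t=0,i=7
  [6] ##. => #  t=0,i=0
  [5] #.# => #  t=0,i=1
  [4] #.. => .  t=0,i=3
  [3] .## => .  t=0,i=6
  [2] .#. => .  t=0,i=2
  [1] ..# => #  t=0,i=5
  [0] ... => #  t=0,i=4
  bits 11100011 = 227

227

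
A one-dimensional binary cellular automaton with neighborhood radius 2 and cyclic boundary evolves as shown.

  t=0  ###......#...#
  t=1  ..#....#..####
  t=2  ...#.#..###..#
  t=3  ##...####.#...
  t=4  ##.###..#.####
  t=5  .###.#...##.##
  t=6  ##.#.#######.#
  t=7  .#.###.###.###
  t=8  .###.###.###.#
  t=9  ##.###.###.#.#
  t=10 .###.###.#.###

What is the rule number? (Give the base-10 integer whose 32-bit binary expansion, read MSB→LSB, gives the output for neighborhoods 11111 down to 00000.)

3099212746

  nb #####: next=#  (t=4,i=12, bit31=1)
  nb ####.: next=.  (t=0,i=1, bit30=0)
  nb ###.#: next=#  (t=3,i=8, bit29=1)
  nb ###..: next=#  (t=0,i=2, bit28=1)
  nb ##.##: next=#  (t=4,i=2, bit27=1)
  nb ##.#.: next=.  (t=3,i=9, bit26=0)
  nb ##..#: next=.  (t=1,i=0, bit25=0)
  nb ##...: next=.  (t=0,i=3, bit24=0)
  nb #.###: next=#  (t=4,i=3, bit23=1)
  nb #.##.: next=.  (t=5,i=12, bit22=0)
  nb #.#.#: next=#  (t=6,i=3, bit21=1)
  nb #.#..: next=#  (t=2,i=5, bit20=1)
  nb #..##: next=#  (t=1,i=9, bit19=1)
  nb #..#.: next=.  (t=1,i=1, bit18=0)
  nb #...#: next=#  (t=0,i=11, bit17=1)
  nb #....: next=.  (t=0,i=4, bit16=0)
  nb .####: next=.  (t=0,i=0, bit15=0)
  nb .###.: next=.  (t=2,i=9, bit14=0)
  nb .##.#: next=#  (t=5,i=10, bit13=1)
  nb .##..: next=#  (t=3,i=1, bit12=1)
  nb .#.##: next=#  (t=4,i=9, bit11=1)
  nb .#.#.: next=.  (t=2,i=4, bit10=0)
  nb .#..#: next=#  (t=1,i=8, bit9=1)
  nb .#...: next=#  (t=0,i=10, bit8=1)
  nb ..###: next=#  (t=0,i=13, bit7=1)
  nb ..##.: next=#  (t=3,i=0, bit6=1)
  nb ..#.#: next=.  (t=2,i=3, bit5=0)
  nb ..#..: next=.  (t=0,i=9, bit4=0)
  nb ...##: next=#  (t=0,i=12, bit3=1)
  nb ...#.: next=.  (t=0,i=8, bit2=0)
  nb ....#: next=#  (t=0,i=7, bit1=1)
  nb .....: next=.  (t=0,i=5, bit0=0)
  bits 10111000101110100011101111001010 = 3099212746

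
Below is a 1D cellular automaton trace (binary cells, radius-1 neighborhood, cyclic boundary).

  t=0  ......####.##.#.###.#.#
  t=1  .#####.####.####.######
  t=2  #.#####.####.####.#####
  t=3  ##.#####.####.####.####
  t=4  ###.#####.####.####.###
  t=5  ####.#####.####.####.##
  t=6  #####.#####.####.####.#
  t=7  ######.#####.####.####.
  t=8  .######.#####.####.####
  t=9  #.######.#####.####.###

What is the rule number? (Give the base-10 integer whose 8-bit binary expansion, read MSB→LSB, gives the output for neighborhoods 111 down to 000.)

231

  [7] ### => #  t=0,i=7
  [6] ##. => #  t=0,i=9
  [5] #.# => #  t=0,i=10
  [4] #.. => .  t=0,i=0
  [3] .## => .  t=0,i=6
  [2] .#. => #  t=0,i=14
  [1] ..# => #  t=0,i=5
  [0] ... => #  t=0,i=1
  bits 11100111 = 231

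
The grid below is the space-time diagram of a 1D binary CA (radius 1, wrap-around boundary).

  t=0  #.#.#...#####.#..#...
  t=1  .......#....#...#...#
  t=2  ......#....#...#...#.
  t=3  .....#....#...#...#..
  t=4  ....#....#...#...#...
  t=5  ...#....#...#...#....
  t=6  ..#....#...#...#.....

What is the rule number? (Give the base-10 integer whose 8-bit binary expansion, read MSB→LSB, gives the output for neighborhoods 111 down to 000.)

66

  ###|.  b7=0 t=0,i=9
  ##.|#  b6=1 t=0,i=12
  #.#|.  b5=0 t=0,i=1
  #..|.  b4=0 t=0,i=5
  .##|.  b3=0 t=0,i=8
  .#.|.  b2=0 t=0,i=0
  ..#|#  b1=1 t=0,i=7
  ...|.  b0=0 t=0,i=6
  bits 01000010 = 66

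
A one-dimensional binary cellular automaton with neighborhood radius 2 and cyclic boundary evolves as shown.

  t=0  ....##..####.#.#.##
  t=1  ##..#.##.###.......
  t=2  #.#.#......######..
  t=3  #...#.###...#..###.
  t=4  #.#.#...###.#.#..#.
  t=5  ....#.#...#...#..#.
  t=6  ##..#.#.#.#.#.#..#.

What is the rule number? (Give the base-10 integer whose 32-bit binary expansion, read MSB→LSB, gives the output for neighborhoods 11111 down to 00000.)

  #####|.  b31=0 t=2,i=13
  ####.|#  b30=1 t=0,i=10
  ###.#|#  b29=1 t=0,i=11
  ###..|#  b28=1 t=1,i=11
  ##.##|.  b27=0 t=1,i=8
  ##.#.|.  b26=0 t=0,i=12
  ##..#|#  b25=1 t=0,i=6
  ##...|#  b24=1 t=0,i=0
  #.###|.  b23=0 t=1,i=9
  #.##.|.  b22=0 t=0,i=17
  #.#.#|.  b21=0 t=0,i=13
  #.#..|#  b20=1 t=2,i=4
  #..##|#  b19=1 t=0,i=7
  #..#.|.  b18=0 t=1,i=3
  #...#|#  b17=1 t=3,i=2
  #....|#  b16=1 t=0,i=1
  .####|#  b15=1 t=0,i=9
  .###.|.  b14=0 t=1,i=10
  .##.#|.  b13=0 t=1,i=7
  .##..|.  b12=0 t=0,i=5
  .#.##|.  b11=0 t=0,i=16
  .#.#.|.  b10=0 t=0,i=14
  .#..#|.  b9=0 t=3,i=13
  .#...|.  b8=0 t=2,i=5
  ..###|.  b7=0 t=0,i=8
  ..##.|#  b6=1 t=0,i=4
  ..#.#|#  b5=1 t=1,i=4
  ..#..|#  b4=1 t=3,i=12
  ...##|.  b3=0 t=0,i=3
  ...#.|.  b2=0 t=3,i=3
  ....#|.  b1=0 t=0,i=2
  .....|#  b0=1 t=1,i=14
  bits 01110011000110111000000001110001 = 1931182193

1931182193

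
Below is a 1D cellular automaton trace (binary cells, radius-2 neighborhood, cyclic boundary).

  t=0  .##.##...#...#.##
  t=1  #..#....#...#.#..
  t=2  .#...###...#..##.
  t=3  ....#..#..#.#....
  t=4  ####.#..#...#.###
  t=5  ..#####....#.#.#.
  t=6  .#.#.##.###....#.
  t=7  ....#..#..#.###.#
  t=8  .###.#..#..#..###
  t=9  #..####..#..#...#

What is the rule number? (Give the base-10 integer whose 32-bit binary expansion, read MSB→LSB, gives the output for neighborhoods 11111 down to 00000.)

2081524239

  ##### -> .   bit 31 = 0  t=4,i=0
  ####. -> #   bit 30 = 1  t=4,i=2
  ###.# -> #   bit 29 = 1  t=4,i=3
  ###.. -> #   bit 28 = 1  t=2,i=7
  ##.## -> #   bit 27 = 1  t=0,i=0
  ##.#. -> #   bit 26 = 1  t=4,i=4
  ##..# -> .   bit 25 = 0  t=2,i=16
  ##... -> .   bit 24 = 0  t=0,i=6
  #.### -> .   bit 23 = 0  t=4,i=14
  #.##. -> .   bit 22 = 0  t=0,i=1
  #.#.# -> .   bit 21 = 0  t=5,i=13
  #.#.. -> #   bit 20 = 1  t=1,i=14
  #..## -> .   bit 19 = 0  t=2,i=13
  #..#. -> .   bit 18 = 0  t=1,i=2
  #...# -> .   bit 17 = 0  t=0,i=7
  #.... -> #   bit 16 = 1  t=1,i=5
  .#### -> #   bit 15 = 1  t=4,i=15
  .###. -> .   bit 14 = 0  t=2,i=6
  .##.# -> .   bit 13 = 0  t=0,i=2
  .##.. -> .   bit 12 = 0  t=0,i=5
  .#.## -> #   bit 11 = 1  t=0,i=14
  .#.#. -> .   bit 10 = 0  t=1,i=13
  .#..# -> #   bit 9 = 1  t=1,i=1
  .#... -> .   bit 8 = 0  t=0,i=10
  ..### -> .   bit 7 = 0  t=2,i=5
  ..##. -> .   bit 6 = 0  t=2,i=14
  ..#.# -> .   bit 5 = 0  t=0,i=13
  ..#.. -> .   bit 4 = 0  t=0,i=9
  ...## -> #   bit 3 = 1  t=2,i=4
  ...#. -> #   bit 2 = 1  t=0,i=8
  ....# -> #   bit 1 = 1  t=1,i=6
  ..... -> #   bit 0 = 1  t=3,i=0
  bits 01111100000100011000101000001111 = 2081524239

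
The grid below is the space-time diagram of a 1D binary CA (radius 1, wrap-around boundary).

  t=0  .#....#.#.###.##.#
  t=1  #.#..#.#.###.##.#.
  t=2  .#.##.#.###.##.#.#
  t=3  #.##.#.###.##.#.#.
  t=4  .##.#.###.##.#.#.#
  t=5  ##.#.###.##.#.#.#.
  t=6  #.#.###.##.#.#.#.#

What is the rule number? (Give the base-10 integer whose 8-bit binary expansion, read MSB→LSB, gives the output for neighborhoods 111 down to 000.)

186

  ###|#  b7=1 t=0,i=11
  ##.|.  b6=0 t=0,i=12
  #.#|#  b5=1 t=0,i=0
  #..|#  b4=1 t=0,i=2
  .##|#  b3=1 t=0,i=10
  .#.|.  b2=0 t=0,i=1
  ..#|#  b1=1 t=0,i=5
  ...|.  b0=0 t=0,i=3
  bits 10111010 = 186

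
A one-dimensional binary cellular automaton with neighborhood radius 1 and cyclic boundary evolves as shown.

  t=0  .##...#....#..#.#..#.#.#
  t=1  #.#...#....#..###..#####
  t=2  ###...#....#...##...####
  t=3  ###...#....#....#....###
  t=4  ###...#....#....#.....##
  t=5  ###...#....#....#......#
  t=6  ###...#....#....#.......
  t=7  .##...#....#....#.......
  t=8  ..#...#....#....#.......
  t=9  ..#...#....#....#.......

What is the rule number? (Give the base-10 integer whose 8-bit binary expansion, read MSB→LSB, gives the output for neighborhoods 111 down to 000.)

228

  [7] ### => #  t=1,i=15
  [6] ##. => #  t=0,i=2
  [5] #.# => #  t=0,i=0
  [4] #.. => .  t=0,i=3
  [3] .## => .  t=0,i=1
  [2] .#. => #  t=0,i=6
  [1] ..# => .  t=0,i=5
  [0] ... => .  t=0,i=4
  bits 11100100 = 228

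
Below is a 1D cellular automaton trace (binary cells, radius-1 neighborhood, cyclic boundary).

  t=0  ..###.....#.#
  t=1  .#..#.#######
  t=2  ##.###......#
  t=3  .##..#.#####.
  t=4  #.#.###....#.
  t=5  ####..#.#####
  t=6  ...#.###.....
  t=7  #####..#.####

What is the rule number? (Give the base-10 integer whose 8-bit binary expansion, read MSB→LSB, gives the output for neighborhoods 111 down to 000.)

103

  ### -> .   bit 7 = 0  t=0,i=3
  ##. -> #   bit 6 = 1  t=0,i=4
  #.# -> #   bit 5 = 1  t=0,i=11
  #.. -> .   bit 4 = 0  t=0,i=0
  .## -> .   bit 3 = 0  t=0,i=2
  .#. -> #   bit 2 = 1  t=0,i=10
  ..# -> #   bit 1 = 1  t=0,i=1
  ... -> #   bit 0 = 1  t=0,i=6
  bits 01100111 = 103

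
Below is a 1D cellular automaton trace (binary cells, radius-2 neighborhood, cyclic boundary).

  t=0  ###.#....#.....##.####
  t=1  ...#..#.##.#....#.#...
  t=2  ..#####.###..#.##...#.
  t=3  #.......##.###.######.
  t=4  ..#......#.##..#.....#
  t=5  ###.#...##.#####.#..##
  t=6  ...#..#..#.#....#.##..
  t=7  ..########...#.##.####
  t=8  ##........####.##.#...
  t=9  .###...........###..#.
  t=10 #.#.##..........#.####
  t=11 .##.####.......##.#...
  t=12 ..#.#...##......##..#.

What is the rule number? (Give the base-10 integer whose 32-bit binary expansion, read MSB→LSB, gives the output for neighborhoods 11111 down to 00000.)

133132852

  [31] ##### => .  t=0,i=0
  [30] ####. => .  t=0,i=1
  [29] ###.# => .  t=0,i=2
  [28] ###.. => .  t=2,i=10
  [27] ##.## => .  t=0,i=17
  [26] ##.#. => #  t=0,i=3
  [25] ##..# => #  t=2,i=11
  [24] ##... => #  t=2,i=17
  [23] #.### => #  t=0,i=18
  [22] #.##. => #  t=1,i=8
  [21] #.#.# => #  t=10,i=2
  [20] #.#.. => .  t=0,i=4
  [19] #..## => #  t=5,i=19
  [18] #..#. => #  t=1,i=5
  [17] #...# => #  t=2,i=0
  [16] #.... => #  t=0,i=6
  [15] .#### => .  t=0,i=19
  [14] .###. => #  t=2,i=9
  [13] .##.# => #  t=0,i=16
  [12] .##.. => #  t=2,i=16
  [11] .#.## => .  t=1,i=7
  [10] .#.#. => .  t=1,i=17
  [9] .#..# => #  t=1,i=4
  [8] .#... => .  t=0,i=5
  [7] ..### => .  t=2,i=2
  [6] ..##. => .  t=0,i=15
  [5] ..#.# => #  t=1,i=6
  [4] ..#.. => #  t=0,i=9
  [3] ...## => .  t=0,i=14
  [2] ...#. => #  t=0,i=8
  [1] ....# => .  t=0,i=7
  [0] ..... => .  t=0,i=12
  bits 00000111111011110111001000110100 = 133132852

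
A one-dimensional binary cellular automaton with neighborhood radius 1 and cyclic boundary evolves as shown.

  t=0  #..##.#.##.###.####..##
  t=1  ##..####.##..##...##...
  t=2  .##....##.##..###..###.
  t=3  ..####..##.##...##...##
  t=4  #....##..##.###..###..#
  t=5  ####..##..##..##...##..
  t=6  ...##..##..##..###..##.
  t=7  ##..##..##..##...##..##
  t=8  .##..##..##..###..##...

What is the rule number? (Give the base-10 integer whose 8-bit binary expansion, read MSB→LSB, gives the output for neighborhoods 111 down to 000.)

117

  ###|.  b7=0 t=0,i=12
  ##.|#  b6=1 t=0,i=0
  #.#|#  b5=1 t=0,i=5
  #..|#  b4=1 t=0,i=1
  .##|.  b3=0 t=0,i=3
  .#.|#  b2=1 t=0,i=6
  ..#|.  b1=0 t=0,i=2
  ...|#  b0=1 t=1,i=16
  bits 01110101 = 117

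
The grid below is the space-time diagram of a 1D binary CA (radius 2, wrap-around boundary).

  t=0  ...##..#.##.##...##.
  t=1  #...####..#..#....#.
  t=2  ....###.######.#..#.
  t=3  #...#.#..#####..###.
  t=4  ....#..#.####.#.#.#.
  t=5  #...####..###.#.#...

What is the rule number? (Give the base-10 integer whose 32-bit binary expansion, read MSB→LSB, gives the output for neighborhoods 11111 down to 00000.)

  nb #####: next=#  (t=2,i=10, bit31=1)
  nb ####.: next=#  (t=1,i=6, bit30=1)
  nb ###.#: next=#  (t=2,i=6, bit29=1)
  nb ###..: next=.  (t=1,i=7, bit28=0)
  nb ##.##: next=.  (t=0,i=11, bit27=0)
  nb ##.#.: next=.  (t=2,i=14, bit26=0)
  nb ##..#: next=#  (t=0,i=5, bit25=1)
  nb ##...: next=.  (t=0,i=14, bit24=0)
  nb #.###: next=.  (t=2,i=8, bit23=0)
  nb #.##.: next=.  (t=0,i=9, bit22=0)
  nb #.#.#: next=#  (t=4,i=14, bit21=1)
  nb #.#..: next=.  (t=1,i=0, bit20=0)
  nb #..##: next=.  (t=3,i=8, bit19=0)
  nb #..#.: next=#  (t=0,i=6, bit18=1)
  nb #...#: next=.  (t=0,i=15, bit17=0)
  nb #....: next=#  (t=0,i=0, bit16=1)
  nb .####: next=#  (t=1,i=5, bit15=1)
  nb .###.: next=.  (t=2,i=5, bit14=0)
  nb .##.#: next=#  (t=0,i=10, bit13=1)
  nb .##..: next=#  (t=0,i=4, bit12=1)
  nb .#.##: next=.  (t=0,i=8, bit11=0)
  nb .#.#.: next=.  (t=1,i=19, bit10=0)
  nb .#..#: next=#  (t=1,i=11, bit9=1)
  nb .#...: next=.  (t=1,i=1, bit8=0)
  nb ..###: next=#  (t=1,i=4, bit7=1)
  nb ..##.: next=.  (t=0,i=3, bit6=0)
  nb ..#.#: next=#  (t=0,i=7, bit5=1)
  nb ..#..: next=#  (t=1,i=10, bit4=1)
  nb ...##: next=.  (t=0,i=2, bit3=0)
  nb ...#.: next=.  (t=1,i=17, bit2=0)
  nb ....#: next=.  (t=0,i=1, bit1=0)
  nb .....: next=.  (t=2,i=1, bit0=0)
  bits 11100010001001011011001010110000 = 3794121392

3794121392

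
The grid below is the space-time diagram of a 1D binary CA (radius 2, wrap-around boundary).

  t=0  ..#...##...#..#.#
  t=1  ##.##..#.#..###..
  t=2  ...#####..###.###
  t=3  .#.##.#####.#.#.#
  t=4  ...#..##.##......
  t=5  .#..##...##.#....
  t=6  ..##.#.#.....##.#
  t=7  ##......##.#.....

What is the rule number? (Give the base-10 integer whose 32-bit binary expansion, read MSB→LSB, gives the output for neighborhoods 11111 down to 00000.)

  #####|.  b31=0 t=2,i=5
  ####.|#  b30=1 t=2,i=6
  ###.#|#  b29=1 t=2,i=12
  ###..|#  b28=1 t=1,i=14
  ##.##|.  b27=0 t=1,i=2
  ##.#.|.  b26=0 t=3,i=11
  ##..#|#  b25=1 t=1,i=5
  ##...|.  b24=0 t=0,i=8
  #.###|#  b23=1 t=2,i=14
  #.##.|#  b22=1 t=1,i=3
  #.#.#|.  b21=0 t=3,i=1
  #.#..|.  b20=0 t=0,i=16
  #..##|#  b19=1 t=1,i=11
  #..#.|#  b18=1 t=0,i=1
  #...#|#  b17=1 t=0,i=4
  #....|#  b16=1 t=4,i=12
  .####|#  b15=1 t=2,i=4
  .###.|.  b14=0 t=1,i=13
  .##.#|.  b13=0 t=1,i=1
  .##..|#  b12=1 t=0,i=7
  .#.##|.  b11=0 t=3,i=2
  .#.#.|.  b10=0 t=0,i=15
  .#..#|#  b9=1 t=0,i=0
  .#...|#  b8=1 t=0,i=3
  ..###|#  b7=1 t=1,i=12
  ..##.|.  b6=0 t=0,i=6
  ..#.#|#  b5=1 t=0,i=14
  ..#..|.  b4=0 t=0,i=2
  ...##|.  b3=0 t=0,i=5
  ...#.|.  b2=0 t=0,i=10
  ....#|#  b1=1 t=4,i=1
  .....|.  b0=0 t=4,i=0
  bits 01110010110011111001001110100010 = 1926206370

1926206370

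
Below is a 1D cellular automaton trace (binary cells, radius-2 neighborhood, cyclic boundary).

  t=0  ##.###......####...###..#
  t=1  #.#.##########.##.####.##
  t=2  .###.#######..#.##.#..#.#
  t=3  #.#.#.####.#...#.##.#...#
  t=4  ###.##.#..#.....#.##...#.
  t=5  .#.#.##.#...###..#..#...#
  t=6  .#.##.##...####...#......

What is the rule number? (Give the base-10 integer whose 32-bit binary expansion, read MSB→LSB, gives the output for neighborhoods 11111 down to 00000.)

  nb #####: next=#  (t=1,i=6, bit31=1)
  nb ####.: next=.  (t=0,i=14, bit30=0)
  nb ###.#: next=.  (t=0,i=1, bit29=0)
  nb ###..: next=#  (t=0,i=5, bit28=1)
  nb ##.##: next=#  (t=0,i=2, bit27=1)
  nb ##.#.: next=#  (t=1,i=1, bit26=1)
  nb ##..#: next=.  (t=0,i=22, bit25=0)
  nb ##...: next=#  (t=0,i=6, bit24=1)
  nb #.###: next=.  (t=0,i=3, bit23=0)
  nb #.##.: next=.  (t=1,i=15, bit22=0)
  nb #.#.#: next=#  (t=1,i=2, bit21=1)
  nb #.#..: next=.  (t=2,i=19, bit20=0)
  nb #..##: next=#  (t=0,i=23, bit19=1)
  nb #..#.: next=.  (t=2,i=13, bit18=0)
  nb #...#: next=.  (t=0,i=17, bit17=0)
  nb #....: next=#  (t=0,i=7, bit16=1)
  nb .####: next=#  (t=0,i=13, bit15=1)
  nb .###.: next=#  (t=0,i=0, bit14=1)
  nb .##.#: next=#  (t=1,i=16, bit13=1)
  nb .##..: next=.  (t=4,i=19, bit12=0)
  nb .#.##: next=#  (t=1,i=3, bit11=1)
  nb .#.#.: next=.  (t=2,i=23, bit10=0)
  nb .#..#: next=#  (t=2,i=20, bit9=1)
  nb .#...: next=.  (t=3,i=12, bit8=0)
  nb ..###: next=#  (t=0,i=12, bit7=1)
  nb ..##.: next=.  (t=3,i=24, bit6=0)
  nb ..#.#: next=.  (t=2,i=14, bit5=0)
  nb ..#..: next=.  (t=4,i=10, bit4=0)
  nb ...##: next=#  (t=0,i=11, bit3=1)
  nb ...#.: next=.  (t=3,i=14, bit2=0)
  nb ....#: next=#  (t=0,i=10, bit1=1)
  nb .....: next=#  (t=0,i=8, bit0=1)
  bits 10011101001010011110101010001011 = 2636769931

2636769931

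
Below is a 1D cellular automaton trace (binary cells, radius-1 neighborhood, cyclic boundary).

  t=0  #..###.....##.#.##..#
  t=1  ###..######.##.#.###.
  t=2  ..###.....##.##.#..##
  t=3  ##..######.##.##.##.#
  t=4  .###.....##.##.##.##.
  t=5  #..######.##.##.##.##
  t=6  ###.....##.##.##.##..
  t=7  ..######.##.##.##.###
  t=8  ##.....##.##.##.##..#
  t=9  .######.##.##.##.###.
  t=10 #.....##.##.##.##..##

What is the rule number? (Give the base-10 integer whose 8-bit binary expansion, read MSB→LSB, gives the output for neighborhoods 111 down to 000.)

  [7] ### => .  t=0,i=4
  [6] ##. => #  t=0,i=0
  [5] #.# => #  t=0,i=13
  [4] #.. => #  t=0,i=1
  [3] .## => .  t=0,i=3
  [2] .#. => .  t=0,i=14
  [1] ..# => #  t=0,i=2
  [0] ... => #  t=0,i=7
  bits 01110011 = 115

115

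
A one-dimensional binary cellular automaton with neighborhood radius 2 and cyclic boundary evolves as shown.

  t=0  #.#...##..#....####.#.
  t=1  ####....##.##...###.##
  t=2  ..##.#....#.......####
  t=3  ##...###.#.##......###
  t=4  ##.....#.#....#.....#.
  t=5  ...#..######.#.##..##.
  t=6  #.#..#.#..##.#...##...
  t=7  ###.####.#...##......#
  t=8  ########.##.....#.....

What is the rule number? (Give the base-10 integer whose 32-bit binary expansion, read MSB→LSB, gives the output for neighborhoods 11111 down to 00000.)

2059240740

  #####|.  b31=0 t=1,i=0
  ####.|#  b30=1 t=0,i=17
  ###.#|#  b29=1 t=0,i=18
  ###..|#  b28=1 t=1,i=3
  ##.##|#  b27=1 t=1,i=10
  ##.#.|.  b26=0 t=0,i=19
  ##..#|#  b25=1 t=0,i=8
  ##...|.  b24=0 t=1,i=4
  #.###|#  b23=1 t=1,i=20
  #.##.|.  b22=0 t=1,i=11
  #.#.#|#  b21=1 t=0,i=0
  #.#..|#  b20=1 t=0,i=2
  #..##|#  b19=1 t=2,i=1
  #..#.|#  b18=1 t=0,i=9
  #...#|.  b17=0 t=0,i=4
  #....|#  b16=1 t=0,i=12
  .####|#  b15=1 t=0,i=16
  .###.|.  b14=0 t=1,i=17
  .##.#|.  b13=0 t=1,i=9
  .##..|.  b12=0 t=0,i=7
  .#.##|.  b11=0 t=3,i=10
  .#.#.|#  b10=1 t=0,i=1
  .#..#|.  b9=0 t=5,i=4
  .#...|#  b8=1 t=0,i=3
  ..###|.  b7=0 t=0,i=15
  ..##.|.  b6=0 t=0,i=6
  ..#.#|#  b5=1 t=4,i=7
  ..#..|.  b4=0 t=0,i=10
  ...##|.  b3=0 t=0,i=5
  ...#.|#  b2=1 t=2,i=9
  ....#|.  b1=0 t=0,i=13
  .....|.  b0=0 t=2,i=13
  bits 01111010101111011000010100100100 = 2059240740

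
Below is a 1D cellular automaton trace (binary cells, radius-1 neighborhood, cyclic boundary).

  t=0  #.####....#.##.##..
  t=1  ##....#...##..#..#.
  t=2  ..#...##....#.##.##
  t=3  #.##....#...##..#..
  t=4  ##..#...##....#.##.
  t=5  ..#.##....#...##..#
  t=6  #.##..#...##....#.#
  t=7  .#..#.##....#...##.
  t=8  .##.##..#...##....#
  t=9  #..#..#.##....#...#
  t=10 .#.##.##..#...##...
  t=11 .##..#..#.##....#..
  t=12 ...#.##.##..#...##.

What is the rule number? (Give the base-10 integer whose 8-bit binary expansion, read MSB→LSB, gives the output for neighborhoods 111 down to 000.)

52

  [7] ### => .  t=0,i=3
  [6] ##. => .  t=0,i=5
  [5] #.# => #  t=0,i=1
  [4] #.. => #  t=0,i=6
  [3] .## => .  t=0,i=2
  [2] .#. => #  t=0,i=0
  [1] ..# => .  t=0,i=9
  [0] ... => .  t=0,i=7
  bits 00110100 = 52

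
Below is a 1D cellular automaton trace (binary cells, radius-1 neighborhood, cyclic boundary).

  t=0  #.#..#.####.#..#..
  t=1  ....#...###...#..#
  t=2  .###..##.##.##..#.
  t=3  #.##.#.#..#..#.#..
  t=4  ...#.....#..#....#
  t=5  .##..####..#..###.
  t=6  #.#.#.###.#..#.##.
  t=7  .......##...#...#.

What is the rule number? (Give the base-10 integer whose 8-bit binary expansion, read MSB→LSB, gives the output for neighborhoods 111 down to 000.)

195

  ###|#  b7=1 t=0,i=8
  ##.|#  b6=1 t=0,i=10
  #.#|.  b5=0 t=0,i=1
  #..|.  b4=0 t=0,i=3
  .##|.  b3=0 t=0,i=7
  .#.|.  b2=0 t=0,i=0
  ..#|#  b1=1 t=0,i=4
  ...|#  b0=1 t=1,i=1
  bits 11000011 = 195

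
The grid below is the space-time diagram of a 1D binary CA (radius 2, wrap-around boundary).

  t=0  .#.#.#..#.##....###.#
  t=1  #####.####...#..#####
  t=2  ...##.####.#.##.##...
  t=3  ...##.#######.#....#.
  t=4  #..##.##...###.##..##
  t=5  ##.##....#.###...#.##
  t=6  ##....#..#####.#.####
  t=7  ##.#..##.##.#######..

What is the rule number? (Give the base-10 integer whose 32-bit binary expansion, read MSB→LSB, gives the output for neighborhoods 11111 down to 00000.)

  ##### -> .   bit 31 = 0  t=1,i=0
  ####. -> #   bit 30 = 1  t=1,i=3
  ###.# -> #   bit 29 = 1  t=0,i=18
  ###.. -> #   bit 28 = 1  t=1,i=9
  ##.## -> .   bit 27 = 0  t=1,i=5
  ##.#. -> #   bit 26 = 1  t=0,i=19
  ##..# -> #   bit 25 = 1  t=4,i=1
  ##... -> .   bit 24 = 0  t=0,i=12
  #.### -> #   bit 23 = 1  t=1,i=6
  #.##. -> .   bit 22 = 0  t=0,i=10
  #.#.# -> #   bit 21 = 1  t=0,i=1
  #.#.. -> .   bit 20 = 0  t=0,i=5
  #..## -> .   bit 19 = 0  t=1,i=15
  #..#. -> #   bit 18 = 1  t=0,i=7
  #...# -> #   bit 17 = 1  t=1,i=11
  #.... -> #   bit 16 = 1  t=0,i=13
  .#### -> #   bit 15 = 1  t=1,i=7
  .###. -> #   bit 14 = 1  t=0,i=17
  .##.# -> #   bit 13 = 1  t=2,i=4
  .##.. -> .   bit 12 = 0  t=0,i=11
  .#.## -> #   bit 11 = 1  t=0,i=9
  .#.#. -> #   bit 10 = 1  t=0,i=0
  .#..# -> #   bit 9 = 1  t=0,i=6
  .#... -> #   bit 8 = 1  t=3,i=15
  ..### -> #   bit 7 = 1  t=0,i=16
  ..##. -> #   bit 6 = 1  t=2,i=3
  ..#.# -> #   bit 5 = 1  t=0,i=8
  ..#.. -> #   bit 4 = 1  t=1,i=13
  ...## -> .   bit 3 = 0  t=0,i=15
  ...#. -> .   bit 2 = 0  t=1,i=12
  ....# -> .   bit 1 = 0  t=0,i=14
  ..... -> .   bit 0 = 0  t=2,i=0
  bits 01110110101001111110111111110000 = 1990717424

1990717424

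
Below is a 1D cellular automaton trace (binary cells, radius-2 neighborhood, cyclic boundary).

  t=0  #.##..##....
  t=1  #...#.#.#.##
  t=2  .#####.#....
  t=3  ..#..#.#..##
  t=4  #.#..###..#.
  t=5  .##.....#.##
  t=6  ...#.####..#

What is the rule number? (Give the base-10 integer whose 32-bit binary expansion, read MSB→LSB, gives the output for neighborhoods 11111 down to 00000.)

  #####|.  b31=0 t=2,i=3
  ####.|.  b30=0 t=2,i=4
  ###.#|#  b29=1 t=2,i=5
  ###..|.  b28=0 t=1,i=0
  ##.##|.  b27=0 t=5,i=0
  ##.#.|.  b26=0 t=2,i=6
  ##..#|#  b25=1 t=0,i=4
  ##...|#  b24=1 t=0,i=8
  #.###|.  b23=0 t=1,i=10
  #.##.|.  b22=0 t=0,i=2
  #.#.#|.  b21=0 t=1,i=6
  #.#..|#  b20=1 t=2,i=7
  #..##|.  b19=0 t=0,i=5
  #..#.|.  b18=0 t=3,i=1
  #...#|#  b17=1 t=1,i=2
  #....|.  b16=0 t=0,i=9
  .####|#  b15=1 t=2,i=2
  .###.|.  b14=0 t=1,i=11
  .##.#|#  b13=1 t=5,i=11
  .##..|.  b12=0 t=0,i=3
  .#.##|.  b11=0 t=0,i=1
  .#.#.|#  b10=1 t=1,i=5
  .#..#|.  b9=0 t=3,i=3
  .#...|.  b8=0 t=2,i=8
  ..###|.  b7=0 t=2,i=1
  ..##.|#  b6=1 t=0,i=6
  ..#.#|#  b5=1 t=0,i=0
  ..#..|#  b4=1 t=3,i=2
  ...##|.  b3=0 t=2,i=0
  ...#.|#  b2=1 t=0,i=11
  ....#|#  b1=1 t=0,i=10
  .....|#  b0=1 t=2,i=10
  bits 00100011000100101010010001110111 = 588424311

588424311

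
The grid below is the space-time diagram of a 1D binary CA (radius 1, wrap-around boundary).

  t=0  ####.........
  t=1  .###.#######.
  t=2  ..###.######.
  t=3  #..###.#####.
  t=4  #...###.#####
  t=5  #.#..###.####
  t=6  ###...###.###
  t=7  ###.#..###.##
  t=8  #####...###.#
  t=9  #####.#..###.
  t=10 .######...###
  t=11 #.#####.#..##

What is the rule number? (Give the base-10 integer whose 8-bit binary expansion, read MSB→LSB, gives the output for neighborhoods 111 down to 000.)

  ### -> #   bit 7 = 1  t=0,i=1
  ##. -> #   bit 6 = 1  t=0,i=3
  #.# -> #   bit 5 = 1  t=1,i=4
  #.. -> .   bit 4 = 0  t=0,i=4
  .## -> .   bit 3 = 0  t=0,i=0
  .#. -> #   bit 2 = 1  t=3,i=0
  ..# -> .   bit 1 = 0  t=0,i=12
  ... -> #   bit 0 = 1  t=0,i=5
  bits 11100101 = 229

229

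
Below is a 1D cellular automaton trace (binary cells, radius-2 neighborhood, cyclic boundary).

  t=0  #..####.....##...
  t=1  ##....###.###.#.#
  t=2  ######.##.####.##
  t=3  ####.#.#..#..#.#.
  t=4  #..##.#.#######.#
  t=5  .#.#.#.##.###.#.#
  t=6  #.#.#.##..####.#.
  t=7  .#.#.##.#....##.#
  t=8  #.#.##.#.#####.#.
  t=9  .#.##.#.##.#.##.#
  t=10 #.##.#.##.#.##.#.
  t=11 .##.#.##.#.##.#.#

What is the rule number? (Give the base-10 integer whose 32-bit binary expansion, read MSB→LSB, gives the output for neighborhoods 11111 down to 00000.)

3083161470

  nb #####: next=#  (t=2,i=0, bit31=1)
  nb ####.: next=.  (t=0,i=5, bit30=0)
  nb ###.#: next=#  (t=1,i=8, bit29=1)
  nb ###..: next=#  (t=0,i=6, bit28=1)
  nb ##.##: next=.  (t=1,i=9, bit27=0)
  nb ##.#.: next=#  (t=1,i=13, bit26=1)
  nb ##..#: next=#  (t=4,i=1, bit25=1)
  nb ##...: next=#  (t=0,i=7, bit24=1)
  nb #.###: next=#  (t=1,i=10, bit23=1)
  nb #.##.: next=#  (t=2,i=7, bit22=1)
  nb #.#.#: next=.  (t=1,i=14, bit21=0)
  nb #.#..: next=.  (t=3,i=7, bit20=0)
  nb #..##: next=.  (t=0,i=2, bit19=0)
  nb #..#.: next=#  (t=3,i=9, bit18=1)
  nb #...#: next=.  (t=0,i=15, bit17=0)
  nb #....: next=#  (t=0,i=8, bit16=1)
  nb .####: next=.  (t=0,i=4, bit15=0)
  nb .###.: next=#  (t=1,i=0, bit14=1)
  nb .##.#: next=.  (t=2,i=8, bit13=0)
  nb .##..: next=.  (t=0,i=13, bit12=0)
  nb .#.##: next=#  (t=1,i=15, bit11=1)
  nb .#.#.: next=#  (t=3,i=6, bit10=1)
  nb .#..#: next=#  (t=0,i=1, bit9=1)
  nb .#...: next=#  (t=7,i=9, bit8=1)
  nb ..###: next=.  (t=0,i=3, bit7=0)
  nb ..##.: next=#  (t=0,i=12, bit6=1)
  nb ..#.#: next=#  (t=3,i=13, bit5=1)
  nb ..#..: next=#  (t=0,i=0, bit4=1)
  nb ...##: next=#  (t=0,i=11, bit3=1)
  nb ...#.: next=#  (t=0,i=16, bit2=1)
  nb ....#: next=#  (t=0,i=10, bit1=1)
  nb .....: next=.  (t=0,i=9, bit0=0)
  bits 10110111110001010100111101111110 = 3083161470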